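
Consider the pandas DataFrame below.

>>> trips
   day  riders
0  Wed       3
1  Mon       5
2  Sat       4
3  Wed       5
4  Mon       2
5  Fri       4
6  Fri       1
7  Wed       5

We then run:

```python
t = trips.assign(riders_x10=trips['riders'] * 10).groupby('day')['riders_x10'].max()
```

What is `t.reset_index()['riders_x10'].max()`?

add column riders_x10 = trips['riders'] * 10:
   day  riders  riders_x10
0  Wed       3          30
1  Mon       5          50
2  Sat       4          40
3  Wed       5          50
4  Mon       2          20
5  Fri       4          40
6  Fri       1          10
7  Wed       5          50
group by day, max of riders_x10:
day
Fri    40
Mon    50
Sat    40
Wed    50
Name: riders_x10, dtype: int64
reset_index():
   day  riders_x10
0  Fri          40
1  Mon          50
2  Sat          40
3  Wed          50

50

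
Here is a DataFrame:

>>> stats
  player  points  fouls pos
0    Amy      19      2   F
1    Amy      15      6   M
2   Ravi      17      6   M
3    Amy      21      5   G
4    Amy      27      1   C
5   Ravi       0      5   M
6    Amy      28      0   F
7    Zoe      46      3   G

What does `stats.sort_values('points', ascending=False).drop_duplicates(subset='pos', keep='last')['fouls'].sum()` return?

sort by points descending:
  player  points  fouls pos
7    Zoe      46      3   G
6    Amy      28      0   F
4    Amy      27      1   C
3    Amy      21      5   G
0    Amy      19      2   F
2   Ravi      17      6   M
1    Amy      15      6   M
5   Ravi       0      5   M
drop duplicate pos (keep=last):
  player  points  fouls pos
4    Amy      27      1   C
3    Amy      21      5   G
0    Amy      19      2   F
5   Ravi       0      5   M

13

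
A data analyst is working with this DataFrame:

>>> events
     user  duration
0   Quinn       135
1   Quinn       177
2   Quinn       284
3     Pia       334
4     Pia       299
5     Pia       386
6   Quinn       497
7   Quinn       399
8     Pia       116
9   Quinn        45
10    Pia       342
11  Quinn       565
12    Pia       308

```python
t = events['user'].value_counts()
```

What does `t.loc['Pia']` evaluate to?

value_counts of user:
user
Quinn    7
Pia      6
Name: count, dtype: int64
Then the value at index 'Pia': 6

6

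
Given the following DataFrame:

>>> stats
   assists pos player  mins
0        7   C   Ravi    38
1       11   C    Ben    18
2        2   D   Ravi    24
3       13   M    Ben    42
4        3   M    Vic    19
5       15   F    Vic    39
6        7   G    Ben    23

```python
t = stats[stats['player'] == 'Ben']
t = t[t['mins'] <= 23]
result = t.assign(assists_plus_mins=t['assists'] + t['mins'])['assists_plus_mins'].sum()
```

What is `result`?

59

filter rows where player == 'Ben':
   assists pos player  mins
1       11   C    Ben    18
3       13   M    Ben    42
6        7   G    Ben    23
filter rows where mins <= 23:
   assists pos player  mins
1       11   C    Ben    18
6        7   G    Ben    23
add column assists_plus_mins = t['assists'] + t['mins']:
   assists pos player  mins  assists_plus_mins
1       11   C    Ben    18                 29
6        7   G    Ben    23                 30
Hence 59.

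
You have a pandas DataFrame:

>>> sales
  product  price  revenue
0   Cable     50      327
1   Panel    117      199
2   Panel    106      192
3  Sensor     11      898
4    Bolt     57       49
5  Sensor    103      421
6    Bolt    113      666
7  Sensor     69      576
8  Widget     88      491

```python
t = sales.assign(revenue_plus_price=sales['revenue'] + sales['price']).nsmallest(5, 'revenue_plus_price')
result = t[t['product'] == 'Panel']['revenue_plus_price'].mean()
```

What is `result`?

add column revenue_plus_price = sales['revenue'] + sales['price']:
  product  price  revenue  revenue_plus_price
0   Cable     50      327                 377
1   Panel    117      199                 316
2   Panel    106      192                 298
3  Sensor     11      898                 909
4    Bolt     57       49                 106
5  Sensor    103      421                 524
6    Bolt    113      666                 779
7  Sensor     69      576                 645
8  Widget     88      491                 579
take 5 rows with smallest revenue_plus_price:
  product  price  revenue  revenue_plus_price
4    Bolt     57       49                 106
2   Panel    106      192                 298
1   Panel    117      199                 316
0   Cable     50      327                 377
5  Sensor    103      421                 524
filter rows where product == 'Panel':
  product  price  revenue  revenue_plus_price
2   Panel    106      192                 298
1   Panel    117      199                 316
So mean() = 307.0.

307.0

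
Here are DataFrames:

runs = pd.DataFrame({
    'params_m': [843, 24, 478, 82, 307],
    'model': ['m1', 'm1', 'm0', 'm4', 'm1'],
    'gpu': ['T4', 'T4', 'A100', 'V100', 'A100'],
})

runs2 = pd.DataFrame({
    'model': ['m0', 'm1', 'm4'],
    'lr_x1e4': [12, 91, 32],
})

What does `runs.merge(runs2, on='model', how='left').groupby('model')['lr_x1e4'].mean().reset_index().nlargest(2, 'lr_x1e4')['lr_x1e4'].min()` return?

merge on 'model' (how='left') → 5 rows:
   params_m model   gpu  lr_x1e4
0       843    m1    T4       91
1        24    m1    T4       91
2       478    m0  A100       12
3        82    m4  V100       32
4       307    m1  A100       91
group by model, mean of lr_x1e4:
model
m0    12.0
m1    91.0
m4    32.0
Name: lr_x1e4, dtype: float64
reset_index():
  model  lr_x1e4
0    m0     12.0
1    m1     91.0
2    m4     32.0
take 2 rows with largest lr_x1e4:
  model  lr_x1e4
1    m1     91.0
2    m4     32.0
So min() = 32.0.

32.0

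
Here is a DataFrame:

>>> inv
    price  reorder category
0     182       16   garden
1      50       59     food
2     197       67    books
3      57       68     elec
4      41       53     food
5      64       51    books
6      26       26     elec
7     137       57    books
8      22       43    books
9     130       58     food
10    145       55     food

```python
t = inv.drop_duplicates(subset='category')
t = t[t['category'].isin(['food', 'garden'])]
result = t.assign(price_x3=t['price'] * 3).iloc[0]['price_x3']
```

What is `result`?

drop duplicate category (keep=first):
   price  reorder category
0    182       16   garden
1     50       59     food
2    197       67    books
3     57       68     elec
filter rows where category in ['food', 'garden']:
   price  reorder category
0    182       16   garden
1     50       59     food
add column price_x3 = t['price'] * 3:
   price  reorder category  price_x3
0    182       16   garden       546
1     50       59     food       150
So iloc[0]['price_x3'] = 546.

546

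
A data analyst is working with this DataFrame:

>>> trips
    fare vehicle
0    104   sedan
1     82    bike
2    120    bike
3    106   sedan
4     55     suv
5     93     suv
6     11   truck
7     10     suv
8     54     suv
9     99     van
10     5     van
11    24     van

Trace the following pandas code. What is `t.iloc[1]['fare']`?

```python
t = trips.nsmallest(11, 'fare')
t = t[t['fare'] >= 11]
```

take 11 rows with smallest fare:
    fare vehicle
10     5     van
7     10     suv
6     11   truck
11    24     van
8     54     suv
4     55     suv
1     82    bike
5     93     suv
9     99     van
0    104   sedan
3    106   sedan
filter rows where fare >= 11:
    fare vehicle
6     11   truck
11    24     van
8     54     suv
4     55     suv
1     82    bike
5     93     suv
9     99     van
0    104   sedan
3    106   sedan
Taking the value at position 1, column 'fare' gives 24.

24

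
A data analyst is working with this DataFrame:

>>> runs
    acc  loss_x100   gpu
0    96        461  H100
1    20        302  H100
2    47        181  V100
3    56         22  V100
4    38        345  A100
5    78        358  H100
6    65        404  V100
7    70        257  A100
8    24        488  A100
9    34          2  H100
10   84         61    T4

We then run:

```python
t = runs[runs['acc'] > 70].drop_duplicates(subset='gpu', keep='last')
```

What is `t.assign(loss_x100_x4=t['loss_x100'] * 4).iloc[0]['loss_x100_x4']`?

filter rows where acc > 70:
    acc  loss_x100   gpu
0    96        461  H100
5    78        358  H100
10   84         61    T4
drop duplicate gpu (keep=last):
    acc  loss_x100   gpu
5    78        358  H100
10   84         61    T4
add column loss_x100_x4 = t['loss_x100'] * 4:
    acc  loss_x100   gpu  loss_x100_x4
5    78        358  H100          1432
10   84         61    T4           244

1432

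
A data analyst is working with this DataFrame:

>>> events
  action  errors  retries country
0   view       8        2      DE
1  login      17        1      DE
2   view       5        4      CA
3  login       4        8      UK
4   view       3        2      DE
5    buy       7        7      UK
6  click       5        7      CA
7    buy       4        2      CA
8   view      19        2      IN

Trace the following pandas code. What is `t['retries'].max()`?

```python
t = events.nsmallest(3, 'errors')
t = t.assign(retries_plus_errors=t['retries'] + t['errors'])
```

take 3 rows with smallest errors:
  action  errors  retries country
4   view       3        2      DE
3  login       4        8      UK
7    buy       4        2      CA
add column retries_plus_errors = t['retries'] + t['errors']:
  action  errors  retries country  retries_plus_errors
4   view       3        2      DE                    5
3  login       4        8      UK                   12
7    buy       4        2      CA                    6

8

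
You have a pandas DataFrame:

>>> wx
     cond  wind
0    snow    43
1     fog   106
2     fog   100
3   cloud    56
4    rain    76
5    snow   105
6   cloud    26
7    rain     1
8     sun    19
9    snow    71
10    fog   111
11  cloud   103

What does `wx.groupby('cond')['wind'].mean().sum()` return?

group by cond, mean of wind:
cond
cloud     61.666667
fog      105.666667
rain      38.500000
snow      73.000000
sun       19.000000
Name: wind, dtype: float64
Reading off the sum of the resulting series, we get 297.833333333.

297.833333333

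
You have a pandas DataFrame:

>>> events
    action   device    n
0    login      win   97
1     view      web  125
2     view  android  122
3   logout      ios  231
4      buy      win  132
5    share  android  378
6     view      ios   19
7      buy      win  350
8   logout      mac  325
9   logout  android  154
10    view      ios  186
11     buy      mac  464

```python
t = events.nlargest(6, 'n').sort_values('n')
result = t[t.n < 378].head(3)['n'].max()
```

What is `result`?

take 6 rows with largest n:
    action   device    n
11     buy      mac  464
5    share  android  378
7      buy      win  350
8   logout      mac  325
3   logout      ios  231
10    view      ios  186
sort by n:
    action   device    n
10    view      ios  186
3   logout      ios  231
8   logout      mac  325
7      buy      win  350
5    share  android  378
11     buy      mac  464
filter rows where n < 378:
    action device    n
10    view    ios  186
3   logout    ios  231
8   logout    mac  325
7      buy    win  350
take first 3 rows:
    action device    n
10    view    ios  186
3   logout    ios  231
8   logout    mac  325
Reading off the max of column 'n', we get 325.

325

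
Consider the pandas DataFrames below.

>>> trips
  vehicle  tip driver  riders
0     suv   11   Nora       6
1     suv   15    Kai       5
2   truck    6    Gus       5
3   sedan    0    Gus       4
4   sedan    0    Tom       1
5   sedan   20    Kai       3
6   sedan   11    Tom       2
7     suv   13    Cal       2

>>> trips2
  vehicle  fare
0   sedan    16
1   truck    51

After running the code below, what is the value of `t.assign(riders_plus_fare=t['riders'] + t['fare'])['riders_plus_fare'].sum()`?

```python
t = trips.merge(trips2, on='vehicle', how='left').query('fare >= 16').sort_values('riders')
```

130.0

merge on 'vehicle' (how='left') → 8 rows:
  vehicle  tip driver  riders  fare
0     suv   11   Nora       6   NaN
1     suv   15    Kai       5   NaN
2   truck    6    Gus       5  51.0
3   sedan    0    Gus       4  16.0
4   sedan    0    Tom       1  16.0
5   sedan   20    Kai       3  16.0
6   sedan   11    Tom       2  16.0
7     suv   13    Cal       2   NaN
filter rows where fare >= 16:
  vehicle  tip driver  riders  fare
2   truck    6    Gus       5  51.0
3   sedan    0    Gus       4  16.0
4   sedan    0    Tom       1  16.0
5   sedan   20    Kai       3  16.0
6   sedan   11    Tom       2  16.0
sort by riders:
  vehicle  tip driver  riders  fare
4   sedan    0    Tom       1  16.0
6   sedan   11    Tom       2  16.0
5   sedan   20    Kai       3  16.0
3   sedan    0    Gus       4  16.0
2   truck    6    Gus       5  51.0
add column riders_plus_fare = t['riders'] + t['fare']:
  vehicle  tip driver  riders  fare  riders_plus_fare
4   sedan    0    Tom       1  16.0              17.0
6   sedan   11    Tom       2  16.0              18.0
5   sedan   20    Kai       3  16.0              19.0
3   sedan    0    Gus       4  16.0              20.0
2   truck    6    Gus       5  51.0              56.0
Finally, sum of column 'riders_plus_fare' = 130.0.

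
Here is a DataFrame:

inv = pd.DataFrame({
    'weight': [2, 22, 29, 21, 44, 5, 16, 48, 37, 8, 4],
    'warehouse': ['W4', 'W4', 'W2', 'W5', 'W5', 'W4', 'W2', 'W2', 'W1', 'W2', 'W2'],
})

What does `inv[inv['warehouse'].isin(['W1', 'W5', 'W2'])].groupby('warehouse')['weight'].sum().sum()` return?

207

filter rows where warehouse in ['W1', 'W5', 'W2']:
    weight warehouse
2       29        W2
3       21        W5
4       44        W5
6       16        W2
7       48        W2
8       37        W1
9        8        W2
10       4        W2
group by warehouse, sum of weight:
warehouse
W1     37
W2    105
W5     65
Name: weight, dtype: int64
Hence 207.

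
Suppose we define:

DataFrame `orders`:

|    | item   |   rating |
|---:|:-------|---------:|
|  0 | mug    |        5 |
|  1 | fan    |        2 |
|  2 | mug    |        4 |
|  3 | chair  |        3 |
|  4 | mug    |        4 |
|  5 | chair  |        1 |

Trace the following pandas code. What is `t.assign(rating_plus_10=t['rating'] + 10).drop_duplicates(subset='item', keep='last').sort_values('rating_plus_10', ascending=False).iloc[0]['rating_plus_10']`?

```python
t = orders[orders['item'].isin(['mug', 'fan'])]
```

filter rows where item in ['mug', 'fan']:
  item  rating
0  mug       5
1  fan       2
2  mug       4
4  mug       4
add column rating_plus_10 = t['rating'] + 10:
  item  rating  rating_plus_10
0  mug       5              15
1  fan       2              12
2  mug       4              14
4  mug       4              14
drop duplicate item (keep=last):
  item  rating  rating_plus_10
1  fan       2              12
4  mug       4              14
sort by rating_plus_10 descending:
  item  rating  rating_plus_10
4  mug       4              14
1  fan       2              12

14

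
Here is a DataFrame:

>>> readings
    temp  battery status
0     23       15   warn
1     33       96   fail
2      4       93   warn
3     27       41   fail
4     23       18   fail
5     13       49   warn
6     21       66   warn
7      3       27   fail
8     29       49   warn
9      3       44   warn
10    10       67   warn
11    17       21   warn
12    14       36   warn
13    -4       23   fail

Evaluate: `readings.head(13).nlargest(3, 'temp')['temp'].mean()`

29.6666666667

take first 13 rows:
    temp  battery status
0     23       15   warn
1     33       96   fail
2      4       93   warn
3     27       41   fail
4     23       18   fail
5     13       49   warn
6     21       66   warn
7      3       27   fail
8     29       49   warn
9      3       44   warn
10    10       67   warn
11    17       21   warn
12    14       36   warn
take 3 rows with largest temp:
   temp  battery status
1    33       96   fail
8    29       49   warn
3    27       41   fail
The mean of column 'temp' is 29.6666666667.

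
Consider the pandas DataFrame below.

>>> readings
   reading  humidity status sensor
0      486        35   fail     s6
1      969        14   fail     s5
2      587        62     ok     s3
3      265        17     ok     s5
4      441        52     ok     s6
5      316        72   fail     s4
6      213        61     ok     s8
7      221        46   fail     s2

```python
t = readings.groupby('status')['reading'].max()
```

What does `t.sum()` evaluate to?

group by status, max of reading:
status
fail    969
ok      587
Name: reading, dtype: int64
Reading off the sum of the resulting series, we get 1556.

1556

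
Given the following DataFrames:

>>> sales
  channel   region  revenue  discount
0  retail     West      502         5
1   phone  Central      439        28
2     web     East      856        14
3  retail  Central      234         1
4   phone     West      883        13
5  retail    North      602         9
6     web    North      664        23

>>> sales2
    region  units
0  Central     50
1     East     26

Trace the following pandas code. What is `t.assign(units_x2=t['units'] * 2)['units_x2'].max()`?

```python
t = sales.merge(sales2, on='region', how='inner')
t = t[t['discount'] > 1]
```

merge on 'region' (how='inner') → 3 rows:
  channel   region  revenue  discount  units
0   phone  Central      439        28     50
1     web     East      856        14     26
2  retail  Central      234         1     50
filter rows where discount > 1:
  channel   region  revenue  discount  units
0   phone  Central      439        28     50
1     web     East      856        14     26
add column units_x2 = t['units'] * 2:
  channel   region  revenue  discount  units  units_x2
0   phone  Central      439        28     50       100
1     web     East      856        14     26        52

100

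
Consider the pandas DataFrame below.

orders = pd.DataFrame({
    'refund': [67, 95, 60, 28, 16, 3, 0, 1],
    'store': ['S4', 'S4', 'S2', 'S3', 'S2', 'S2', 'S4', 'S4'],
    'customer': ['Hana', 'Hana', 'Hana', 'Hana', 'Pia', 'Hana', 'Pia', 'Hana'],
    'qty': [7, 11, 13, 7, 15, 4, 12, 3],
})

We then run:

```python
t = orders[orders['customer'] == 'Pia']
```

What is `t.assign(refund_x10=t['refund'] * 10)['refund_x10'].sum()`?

160

filter rows where customer == 'Pia':
   refund store customer  qty
4      16    S2      Pia   15
6       0    S4      Pia   12
add column refund_x10 = t['refund'] * 10:
   refund store customer  qty  refund_x10
4      16    S2      Pia   15         160
6       0    S4      Pia   12           0
So sum() = 160.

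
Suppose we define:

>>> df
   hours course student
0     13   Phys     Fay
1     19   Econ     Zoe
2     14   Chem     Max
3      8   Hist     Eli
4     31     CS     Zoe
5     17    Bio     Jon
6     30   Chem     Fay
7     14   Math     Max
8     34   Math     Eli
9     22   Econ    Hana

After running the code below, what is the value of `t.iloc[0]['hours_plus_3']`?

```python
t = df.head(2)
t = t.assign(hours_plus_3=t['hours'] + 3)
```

take first 2 rows:
   hours course student
0     13   Phys     Fay
1     19   Econ     Zoe
add column hours_plus_3 = t['hours'] + 3:
   hours course student  hours_plus_3
0     13   Phys     Fay            16
1     19   Econ     Zoe            22

16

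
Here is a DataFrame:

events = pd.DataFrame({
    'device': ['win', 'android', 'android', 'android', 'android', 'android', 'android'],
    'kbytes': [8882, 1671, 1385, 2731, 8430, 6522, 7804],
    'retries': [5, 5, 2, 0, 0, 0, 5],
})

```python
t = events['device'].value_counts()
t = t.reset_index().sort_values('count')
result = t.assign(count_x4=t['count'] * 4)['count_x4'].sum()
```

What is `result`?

28

value_counts of device:
device
android    6
win        1
Name: count, dtype: int64
reset_index():
    device  count
0  android      6
1      win      1
sort by count:
    device  count
1      win      1
0  android      6
add column count_x4 = t['count'] * 4:
    device  count  count_x4
1      win      1         4
0  android      6        24
Hence 28.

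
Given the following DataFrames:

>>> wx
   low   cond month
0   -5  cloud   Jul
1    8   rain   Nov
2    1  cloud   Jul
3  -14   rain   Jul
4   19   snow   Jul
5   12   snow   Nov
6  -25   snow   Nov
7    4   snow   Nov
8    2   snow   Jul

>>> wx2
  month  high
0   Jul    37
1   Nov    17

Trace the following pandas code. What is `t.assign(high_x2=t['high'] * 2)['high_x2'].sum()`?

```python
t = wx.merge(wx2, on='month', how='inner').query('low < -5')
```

108

merge on 'month' (how='inner') → 9 rows:
   low   cond month  high
0   -5  cloud   Jul    37
1    8   rain   Nov    17
2    1  cloud   Jul    37
3  -14   rain   Jul    37
4   19   snow   Jul    37
5   12   snow   Nov    17
6  -25   snow   Nov    17
7    4   snow   Nov    17
8    2   snow   Jul    37
filter rows where low < -5:
   low  cond month  high
3  -14  rain   Jul    37
6  -25  snow   Nov    17
add column high_x2 = t['high'] * 2:
   low  cond month  high  high_x2
3  -14  rain   Jul    37       74
6  -25  snow   Nov    17       34
The sum of column 'high_x2' is 108.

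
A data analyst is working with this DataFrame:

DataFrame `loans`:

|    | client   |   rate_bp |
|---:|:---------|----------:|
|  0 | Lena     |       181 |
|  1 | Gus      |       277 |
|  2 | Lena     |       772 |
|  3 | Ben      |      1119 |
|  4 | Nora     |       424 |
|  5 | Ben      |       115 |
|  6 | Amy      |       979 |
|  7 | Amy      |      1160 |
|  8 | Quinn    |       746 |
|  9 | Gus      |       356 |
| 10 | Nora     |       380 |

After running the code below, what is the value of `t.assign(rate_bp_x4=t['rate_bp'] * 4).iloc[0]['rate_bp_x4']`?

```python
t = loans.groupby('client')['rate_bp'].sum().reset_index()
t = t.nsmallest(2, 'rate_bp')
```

2532

group by client, sum of rate_bp:
client
Amy      2139
Ben      1234
Gus       633
Lena      953
Nora      804
Quinn     746
Name: rate_bp, dtype: int64
reset_index():
  client  rate_bp
0    Amy     2139
1    Ben     1234
2    Gus      633
3   Lena      953
4   Nora      804
5  Quinn      746
take 2 rows with smallest rate_bp:
  client  rate_bp
2    Gus      633
5  Quinn      746
add column rate_bp_x4 = t['rate_bp'] * 4:
  client  rate_bp  rate_bp_x4
2    Gus      633        2532
5  Quinn      746        2984
Finally, value at position 0, column 'rate_bp_x4' = 2532.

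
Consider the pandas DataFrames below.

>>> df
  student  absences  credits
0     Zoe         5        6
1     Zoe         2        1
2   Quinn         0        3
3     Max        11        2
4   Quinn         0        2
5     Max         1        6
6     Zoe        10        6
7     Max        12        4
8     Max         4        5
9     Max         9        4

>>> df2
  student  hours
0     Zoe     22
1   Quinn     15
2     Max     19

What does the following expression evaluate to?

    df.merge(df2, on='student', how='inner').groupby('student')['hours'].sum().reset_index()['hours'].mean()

63.6666666667

merge on 'student' (how='inner') → 10 rows:
  student  absences  credits  hours
0     Zoe         5        6     22
1     Zoe         2        1     22
2   Quinn         0        3     15
3     Max        11        2     19
4   Quinn         0        2     15
5     Max         1        6     19
6     Zoe        10        6     22
7     Max        12        4     19
8     Max         4        5     19
9     Max         9        4     19
group by student, sum of hours:
student
Max      95
Quinn    30
Zoe      66
Name: hours, dtype: int64
reset_index():
  student  hours
0     Max     95
1   Quinn     30
2     Zoe     66
mean of column 'hours' → 63.6666666667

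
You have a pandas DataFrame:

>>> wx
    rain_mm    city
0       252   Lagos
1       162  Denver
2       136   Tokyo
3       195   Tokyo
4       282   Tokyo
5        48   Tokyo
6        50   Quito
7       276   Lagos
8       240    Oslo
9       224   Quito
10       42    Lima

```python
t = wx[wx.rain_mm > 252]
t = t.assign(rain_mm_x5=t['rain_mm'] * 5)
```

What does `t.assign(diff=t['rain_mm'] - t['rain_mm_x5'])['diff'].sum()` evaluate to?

filter rows where rain_mm > 252:
   rain_mm   city
4      282  Tokyo
7      276  Lagos
add column rain_mm_x5 = t['rain_mm'] * 5:
   rain_mm   city  rain_mm_x5
4      282  Tokyo        1410
7      276  Lagos        1380
add column diff = t['rain_mm'] - t['rain_mm_x5']:
   rain_mm   city  rain_mm_x5  diff
4      282  Tokyo        1410 -1128
7      276  Lagos        1380 -1104
So sum() = -2232.

-2232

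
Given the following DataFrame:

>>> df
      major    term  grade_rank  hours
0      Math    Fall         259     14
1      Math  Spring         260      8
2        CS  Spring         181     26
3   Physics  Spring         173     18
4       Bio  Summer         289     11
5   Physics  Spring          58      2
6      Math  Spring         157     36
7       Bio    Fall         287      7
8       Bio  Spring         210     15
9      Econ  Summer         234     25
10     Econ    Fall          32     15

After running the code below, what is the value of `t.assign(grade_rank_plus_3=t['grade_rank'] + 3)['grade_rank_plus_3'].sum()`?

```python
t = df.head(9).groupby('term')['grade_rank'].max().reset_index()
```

take first 9 rows:
     major    term  grade_rank  hours
0     Math    Fall         259     14
1     Math  Spring         260      8
2       CS  Spring         181     26
3  Physics  Spring         173     18
4      Bio  Summer         289     11
5  Physics  Spring          58      2
6     Math  Spring         157     36
7      Bio    Fall         287      7
8      Bio  Spring         210     15
group by term, max of grade_rank:
term
Fall      287
Spring    260
Summer    289
Name: grade_rank, dtype: int64
reset_index():
     term  grade_rank
0    Fall         287
1  Spring         260
2  Summer         289
add column grade_rank_plus_3 = t['grade_rank'] + 3:
     term  grade_rank  grade_rank_plus_3
0    Fall         287                290
1  Spring         260                263
2  Summer         289                292

845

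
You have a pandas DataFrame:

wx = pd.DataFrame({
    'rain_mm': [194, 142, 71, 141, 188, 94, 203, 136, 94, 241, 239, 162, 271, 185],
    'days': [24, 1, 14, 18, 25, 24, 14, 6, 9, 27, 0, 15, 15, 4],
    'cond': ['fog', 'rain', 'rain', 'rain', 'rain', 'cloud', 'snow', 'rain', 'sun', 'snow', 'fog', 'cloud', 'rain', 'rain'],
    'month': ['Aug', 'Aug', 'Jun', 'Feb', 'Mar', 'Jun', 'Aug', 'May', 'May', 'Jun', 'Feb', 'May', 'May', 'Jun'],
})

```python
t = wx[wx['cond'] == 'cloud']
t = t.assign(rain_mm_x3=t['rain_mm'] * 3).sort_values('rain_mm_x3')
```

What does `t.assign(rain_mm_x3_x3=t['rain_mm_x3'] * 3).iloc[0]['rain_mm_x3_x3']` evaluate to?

filter rows where cond == 'cloud':
    rain_mm  days   cond month
5        94    24  cloud   Jun
11      162    15  cloud   May
add column rain_mm_x3 = t['rain_mm'] * 3:
    rain_mm  days   cond month  rain_mm_x3
5        94    24  cloud   Jun         282
11      162    15  cloud   May         486
sort by rain_mm_x3:
    rain_mm  days   cond month  rain_mm_x3
5        94    24  cloud   Jun         282
11      162    15  cloud   May         486
add column rain_mm_x3_x3 = t['rain_mm_x3'] * 3:
    rain_mm  days   cond month  rain_mm_x3  rain_mm_x3_x3
5        94    24  cloud   Jun         282            846
11      162    15  cloud   May         486           1458
Finally, value at position 0, column 'rain_mm_x3_x3' = 846.

846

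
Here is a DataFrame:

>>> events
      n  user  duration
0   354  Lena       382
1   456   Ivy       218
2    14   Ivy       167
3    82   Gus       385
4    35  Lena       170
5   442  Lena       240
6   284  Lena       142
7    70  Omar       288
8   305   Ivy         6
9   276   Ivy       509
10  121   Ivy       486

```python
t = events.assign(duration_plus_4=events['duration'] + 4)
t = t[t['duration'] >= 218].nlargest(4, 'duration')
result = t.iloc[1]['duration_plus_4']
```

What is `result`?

add column duration_plus_4 = events['duration'] + 4:
      n  user  duration  duration_plus_4
0   354  Lena       382              386
1   456   Ivy       218              222
2    14   Ivy       167              171
3    82   Gus       385              389
4    35  Lena       170              174
5   442  Lena       240              244
6   284  Lena       142              146
7    70  Omar       288              292
8   305   Ivy         6               10
9   276   Ivy       509              513
10  121   Ivy       486              490
filter rows where duration >= 218:
      n  user  duration  duration_plus_4
0   354  Lena       382              386
1   456   Ivy       218              222
3    82   Gus       385              389
5   442  Lena       240              244
7    70  Omar       288              292
9   276   Ivy       509              513
10  121   Ivy       486              490
take 4 rows with largest duration:
      n  user  duration  duration_plus_4
9   276   Ivy       509              513
10  121   Ivy       486              490
3    82   Gus       385              389
0   354  Lena       382              386
Then the value at position 1, column 'duration_plus_4': 490

490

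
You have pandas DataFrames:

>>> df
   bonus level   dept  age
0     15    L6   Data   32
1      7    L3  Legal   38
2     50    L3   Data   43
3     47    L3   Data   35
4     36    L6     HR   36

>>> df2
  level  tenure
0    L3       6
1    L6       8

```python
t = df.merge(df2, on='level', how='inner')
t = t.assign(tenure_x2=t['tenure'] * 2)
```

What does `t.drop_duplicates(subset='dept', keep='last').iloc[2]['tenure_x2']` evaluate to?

16

merge on 'level' (how='inner') → 5 rows:
   bonus level   dept  age  tenure
0     15    L6   Data   32       8
1      7    L3  Legal   38       6
2     50    L3   Data   43       6
3     47    L3   Data   35       6
4     36    L6     HR   36       8
add column tenure_x2 = t['tenure'] * 2:
   bonus level   dept  age  tenure  tenure_x2
0     15    L6   Data   32       8         16
1      7    L3  Legal   38       6         12
2     50    L3   Data   43       6         12
3     47    L3   Data   35       6         12
4     36    L6     HR   36       8         16
drop duplicate dept (keep=last):
   bonus level   dept  age  tenure  tenure_x2
1      7    L3  Legal   38       6         12
3     47    L3   Data   35       6         12
4     36    L6     HR   36       8         16
Hence 16.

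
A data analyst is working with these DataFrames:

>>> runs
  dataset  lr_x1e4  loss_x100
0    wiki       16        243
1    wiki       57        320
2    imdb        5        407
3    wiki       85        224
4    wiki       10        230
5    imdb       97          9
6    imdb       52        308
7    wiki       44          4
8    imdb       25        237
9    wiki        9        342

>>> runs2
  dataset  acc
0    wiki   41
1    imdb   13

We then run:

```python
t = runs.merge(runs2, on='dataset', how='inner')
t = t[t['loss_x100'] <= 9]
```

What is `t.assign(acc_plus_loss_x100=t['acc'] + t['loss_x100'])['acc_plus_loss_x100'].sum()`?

67

merge on 'dataset' (how='inner') → 10 rows:
  dataset  lr_x1e4  loss_x100  acc
0    wiki       16        243   41
1    wiki       57        320   41
2    imdb        5        407   13
3    wiki       85        224   41
4    wiki       10        230   41
5    imdb       97          9   13
6    imdb       52        308   13
7    wiki       44          4   41
8    imdb       25        237   13
9    wiki        9        342   41
filter rows where loss_x100 <= 9:
  dataset  lr_x1e4  loss_x100  acc
5    imdb       97          9   13
7    wiki       44          4   41
add column acc_plus_loss_x100 = t['acc'] + t['loss_x100']:
  dataset  lr_x1e4  loss_x100  acc  acc_plus_loss_x100
5    imdb       97          9   13                  22
7    wiki       44          4   41                  45
Reading off the sum of column 'acc_plus_loss_x100', we get 67.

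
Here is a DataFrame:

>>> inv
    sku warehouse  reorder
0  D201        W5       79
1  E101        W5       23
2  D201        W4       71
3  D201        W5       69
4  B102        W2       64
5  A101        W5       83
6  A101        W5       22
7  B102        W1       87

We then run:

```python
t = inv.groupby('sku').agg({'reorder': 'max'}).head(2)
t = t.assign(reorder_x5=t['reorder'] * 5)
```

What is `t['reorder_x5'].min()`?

415

group by sku, max of reorder:
      reorder
sku          
A101       83
B102       87
D201       79
E101       23
take first 2 rows:
      reorder
sku          
A101       83
B102       87
add column reorder_x5 = t['reorder'] * 5:
      reorder  reorder_x5
sku                      
A101       83         415
B102       87         435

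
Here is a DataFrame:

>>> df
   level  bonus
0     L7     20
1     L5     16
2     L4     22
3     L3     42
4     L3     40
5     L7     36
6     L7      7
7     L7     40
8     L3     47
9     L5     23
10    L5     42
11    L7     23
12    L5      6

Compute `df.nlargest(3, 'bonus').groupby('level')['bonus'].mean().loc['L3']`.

take 3 rows with largest bonus:
   level  bonus
8     L3     47
3     L3     42
10    L5     42
group by level, mean of bonus:
level
L3    44.5
L5    42.0
Name: bonus, dtype: float64
So loc['L3'] = 44.5.

44.5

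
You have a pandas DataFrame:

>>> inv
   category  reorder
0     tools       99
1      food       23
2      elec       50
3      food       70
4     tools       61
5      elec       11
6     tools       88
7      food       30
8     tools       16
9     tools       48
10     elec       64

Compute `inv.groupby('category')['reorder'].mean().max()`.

group by category, mean of reorder:
category
elec     41.666667
food     41.000000
tools    62.400000
Name: reorder, dtype: float64
The max of the resulting series is 62.4.

62.4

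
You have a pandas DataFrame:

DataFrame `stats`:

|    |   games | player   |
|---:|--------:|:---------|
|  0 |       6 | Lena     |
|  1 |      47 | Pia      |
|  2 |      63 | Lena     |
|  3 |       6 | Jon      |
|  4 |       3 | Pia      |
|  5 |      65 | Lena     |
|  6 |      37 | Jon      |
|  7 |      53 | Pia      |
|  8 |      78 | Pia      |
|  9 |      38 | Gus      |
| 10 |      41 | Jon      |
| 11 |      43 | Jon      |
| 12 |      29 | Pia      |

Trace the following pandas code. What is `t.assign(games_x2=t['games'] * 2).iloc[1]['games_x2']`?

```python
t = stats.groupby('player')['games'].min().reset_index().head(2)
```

group by player, min of games:
player
Gus     38
Jon      6
Lena     6
Pia      3
Name: games, dtype: int64
reset_index():
  player  games
0    Gus     38
1    Jon      6
2   Lena      6
3    Pia      3
take first 2 rows:
  player  games
0    Gus     38
1    Jon      6
add column games_x2 = t['games'] * 2:
  player  games  games_x2
0    Gus     38        76
1    Jon      6        12

12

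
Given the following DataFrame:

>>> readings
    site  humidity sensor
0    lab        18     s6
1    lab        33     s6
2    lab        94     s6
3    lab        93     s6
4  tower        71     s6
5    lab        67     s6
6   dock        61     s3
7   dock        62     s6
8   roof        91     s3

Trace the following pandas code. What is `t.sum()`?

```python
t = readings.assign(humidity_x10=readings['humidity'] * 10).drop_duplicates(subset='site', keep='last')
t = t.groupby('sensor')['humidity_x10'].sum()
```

2910

add column humidity_x10 = readings['humidity'] * 10:
    site  humidity sensor  humidity_x10
0    lab        18     s6           180
1    lab        33     s6           330
2    lab        94     s6           940
3    lab        93     s6           930
4  tower        71     s6           710
5    lab        67     s6           670
6   dock        61     s3           610
7   dock        62     s6           620
8   roof        91     s3           910
drop duplicate site (keep=last):
    site  humidity sensor  humidity_x10
4  tower        71     s6           710
5    lab        67     s6           670
7   dock        62     s6           620
8   roof        91     s3           910
group by sensor, sum of humidity_x10:
sensor
s3     910
s6    2000
Name: humidity_x10, dtype: int64
So sum() = 2910.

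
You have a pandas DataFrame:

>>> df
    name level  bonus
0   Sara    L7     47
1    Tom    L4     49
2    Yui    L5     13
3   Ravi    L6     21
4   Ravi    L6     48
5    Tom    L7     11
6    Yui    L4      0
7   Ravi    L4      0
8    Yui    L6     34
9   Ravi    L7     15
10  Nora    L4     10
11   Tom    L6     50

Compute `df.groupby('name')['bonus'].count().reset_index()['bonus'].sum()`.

group by name, count of bonus:
name
Nora    1
Ravi    4
Sara    1
Tom     3
Yui     3
Name: bonus, dtype: int64
reset_index():
   name  bonus
0  Nora      1
1  Ravi      4
2  Sara      1
3   Tom      3
4   Yui      3

12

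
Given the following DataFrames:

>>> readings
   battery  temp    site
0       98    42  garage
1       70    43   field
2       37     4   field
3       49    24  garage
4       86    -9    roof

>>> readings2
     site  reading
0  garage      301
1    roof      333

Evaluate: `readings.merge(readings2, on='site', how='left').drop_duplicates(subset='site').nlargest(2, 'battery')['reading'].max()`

merge on 'site' (how='left') → 5 rows:
   battery  temp    site  reading
0       98    42  garage    301.0
1       70    43   field      NaN
2       37     4   field      NaN
3       49    24  garage    301.0
4       86    -9    roof    333.0
drop duplicate site (keep=first):
   battery  temp    site  reading
0       98    42  garage    301.0
1       70    43   field      NaN
4       86    -9    roof    333.0
take 2 rows with largest battery:
   battery  temp    site  reading
0       98    42  garage    301.0
4       86    -9    roof    333.0
So max() = 333.0.

333.0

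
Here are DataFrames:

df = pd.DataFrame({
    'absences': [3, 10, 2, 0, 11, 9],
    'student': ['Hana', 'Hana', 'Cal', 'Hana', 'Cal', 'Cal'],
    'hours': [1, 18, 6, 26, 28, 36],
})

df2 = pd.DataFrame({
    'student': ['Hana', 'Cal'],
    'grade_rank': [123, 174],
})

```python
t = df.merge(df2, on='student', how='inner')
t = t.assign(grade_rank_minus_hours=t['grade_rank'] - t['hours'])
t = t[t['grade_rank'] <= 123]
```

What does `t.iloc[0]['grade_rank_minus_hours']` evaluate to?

122

merge on 'student' (how='inner') → 6 rows:
   absences student  hours  grade_rank
0         3    Hana      1         123
1        10    Hana     18         123
2         2     Cal      6         174
3         0    Hana     26         123
4        11     Cal     28         174
5         9     Cal     36         174
add column grade_rank_minus_hours = t['grade_rank'] - t['hours']:
   absences student  hours  grade_rank  grade_rank_minus_hours
0         3    Hana      1         123                     122
1        10    Hana     18         123                     105
2         2     Cal      6         174                     168
3         0    Hana     26         123                      97
4        11     Cal     28         174                     146
5         9     Cal     36         174                     138
filter rows where grade_rank <= 123:
   absences student  hours  grade_rank  grade_rank_minus_hours
0         3    Hana      1         123                     122
1        10    Hana     18         123                     105
3         0    Hana     26         123                      97
So iloc[0]['grade_rank_minus_hours'] = 122.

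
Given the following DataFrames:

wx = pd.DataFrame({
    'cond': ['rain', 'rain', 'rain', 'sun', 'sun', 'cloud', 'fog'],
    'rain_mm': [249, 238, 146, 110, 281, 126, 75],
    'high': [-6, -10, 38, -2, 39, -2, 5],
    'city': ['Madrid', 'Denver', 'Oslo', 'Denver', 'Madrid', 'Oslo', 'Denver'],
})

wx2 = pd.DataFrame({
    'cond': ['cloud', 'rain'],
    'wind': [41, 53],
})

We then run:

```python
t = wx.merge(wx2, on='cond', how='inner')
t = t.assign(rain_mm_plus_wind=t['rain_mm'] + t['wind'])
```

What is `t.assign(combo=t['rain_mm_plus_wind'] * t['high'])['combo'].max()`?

7562

merge on 'cond' (how='inner') → 4 rows:
    cond  rain_mm  high    city  wind
0   rain      249    -6  Madrid    53
1   rain      238   -10  Denver    53
2   rain      146    38    Oslo    53
3  cloud      126    -2    Oslo    41
add column rain_mm_plus_wind = t['rain_mm'] + t['wind']:
    cond  rain_mm  high    city  wind  rain_mm_plus_wind
0   rain      249    -6  Madrid    53                302
1   rain      238   -10  Denver    53                291
2   rain      146    38    Oslo    53                199
3  cloud      126    -2    Oslo    41                167
add column combo = t['rain_mm_plus_wind'] * t['high']:
    cond  rain_mm  high    city  wind  rain_mm_plus_wind  combo
0   rain      249    -6  Madrid    53                302  -1812
1   rain      238   -10  Denver    53                291  -2910
2   rain      146    38    Oslo    53                199   7562
3  cloud      126    -2    Oslo    41                167   -334
max of column 'combo' → 7562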